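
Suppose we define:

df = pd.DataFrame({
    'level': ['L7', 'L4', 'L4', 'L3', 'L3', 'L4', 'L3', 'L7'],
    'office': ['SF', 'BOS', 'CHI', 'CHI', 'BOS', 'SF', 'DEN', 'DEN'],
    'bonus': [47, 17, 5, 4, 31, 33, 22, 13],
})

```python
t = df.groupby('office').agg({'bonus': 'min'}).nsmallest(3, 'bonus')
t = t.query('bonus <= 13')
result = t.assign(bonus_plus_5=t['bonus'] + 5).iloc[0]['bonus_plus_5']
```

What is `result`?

group by office, min of bonus:
        bonus
office       
BOS        17
CHI         4
DEN        13
SF         33
take 3 rows with smallest bonus:
        bonus
office       
CHI         4
DEN        13
BOS        17
filter rows where bonus <= 13:
        bonus
office       
CHI         4
DEN        13
add column bonus_plus_5 = t['bonus'] + 5:
        bonus  bonus_plus_5
office                     
CHI         4             9
DEN        13            18
Reading off the value at position 0, column 'bonus_plus_5', we get 9.

9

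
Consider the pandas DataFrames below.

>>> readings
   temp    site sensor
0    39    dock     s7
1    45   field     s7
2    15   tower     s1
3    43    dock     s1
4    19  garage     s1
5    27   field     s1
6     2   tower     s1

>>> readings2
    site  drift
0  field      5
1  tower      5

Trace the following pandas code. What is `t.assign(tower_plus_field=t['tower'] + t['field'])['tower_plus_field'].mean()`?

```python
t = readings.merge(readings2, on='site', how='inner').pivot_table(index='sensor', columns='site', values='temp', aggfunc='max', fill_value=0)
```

43.5

merge on 'site' (how='inner') → 4 rows:
   temp   site sensor  drift
0    45  field     s7      5
1    15  tower     s1      5
2    27  field     s1      5
3     2  tower     s1      5
pivot: rows=sensor, cols=site, max(temp):
site    field  tower
sensor              
s1         27     15
s7         45      0
add column tower_plus_field = t['tower'] + t['field']:
site    field  tower  tower_plus_field
sensor                                
s1         27     15                42
s7         45      0                45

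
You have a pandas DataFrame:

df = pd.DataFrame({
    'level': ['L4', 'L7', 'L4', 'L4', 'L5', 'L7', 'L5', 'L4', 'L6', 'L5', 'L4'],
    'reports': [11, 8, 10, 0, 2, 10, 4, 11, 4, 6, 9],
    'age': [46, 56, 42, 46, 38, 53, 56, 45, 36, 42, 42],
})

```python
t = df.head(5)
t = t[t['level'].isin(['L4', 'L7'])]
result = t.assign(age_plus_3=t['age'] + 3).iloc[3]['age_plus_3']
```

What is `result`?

49

take first 5 rows:
  level  reports  age
0    L4       11   46
1    L7        8   56
2    L4       10   42
3    L4        0   46
4    L5        2   38
filter rows where level in ['L4', 'L7']:
  level  reports  age
0    L4       11   46
1    L7        8   56
2    L4       10   42
3    L4        0   46
add column age_plus_3 = t['age'] + 3:
  level  reports  age  age_plus_3
0    L4       11   46          49
1    L7        8   56          59
2    L4       10   42          45
3    L4        0   46          49
value at position 3, column 'age_plus_3' → 49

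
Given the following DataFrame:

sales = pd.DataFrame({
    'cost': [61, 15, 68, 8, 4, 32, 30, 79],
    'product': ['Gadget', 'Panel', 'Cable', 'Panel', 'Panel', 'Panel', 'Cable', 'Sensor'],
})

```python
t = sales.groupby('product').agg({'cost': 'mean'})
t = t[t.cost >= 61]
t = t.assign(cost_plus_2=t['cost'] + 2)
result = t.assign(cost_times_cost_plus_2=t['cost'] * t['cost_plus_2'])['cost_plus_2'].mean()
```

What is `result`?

group by product, mean of cost:
          cost
product       
Cable    49.00
Gadget   61.00
Panel    14.75
Sensor   79.00
filter rows where cost >= 61:
         cost
product      
Gadget   61.0
Sensor   79.0
add column cost_plus_2 = t['cost'] + 2:
         cost  cost_plus_2
product                   
Gadget   61.0         63.0
Sensor   79.0         81.0
add column cost_times_cost_plus_2 = t['cost'] * t['cost_plus_2']:
         cost  cost_plus_2  cost_times_cost_plus_2
product                                           
Gadget   61.0         63.0                  3843.0
Sensor   79.0         81.0                  6399.0
Then the mean of column 'cost_plus_2': 72.0

72.0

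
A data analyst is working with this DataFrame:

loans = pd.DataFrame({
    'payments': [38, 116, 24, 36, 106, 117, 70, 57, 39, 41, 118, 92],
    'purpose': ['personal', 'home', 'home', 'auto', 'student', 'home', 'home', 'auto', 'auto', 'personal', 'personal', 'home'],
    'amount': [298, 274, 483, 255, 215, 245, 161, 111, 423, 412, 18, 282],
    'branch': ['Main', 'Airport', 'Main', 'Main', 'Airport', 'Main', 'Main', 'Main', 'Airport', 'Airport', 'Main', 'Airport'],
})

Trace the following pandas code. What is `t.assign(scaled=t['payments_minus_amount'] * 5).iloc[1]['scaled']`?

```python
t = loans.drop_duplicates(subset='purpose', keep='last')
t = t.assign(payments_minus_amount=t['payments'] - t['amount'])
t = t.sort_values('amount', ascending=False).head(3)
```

drop duplicate purpose (keep=last):
    payments   purpose  amount   branch
4        106   student     215  Airport
8         39      auto     423  Airport
10       118  personal      18     Main
11        92      home     282  Airport
add column payments_minus_amount = t['payments'] - t['amount']:
    payments   purpose  amount   branch  payments_minus_amount
4        106   student     215  Airport                   -109
8         39      auto     423  Airport                   -384
10       118  personal      18     Main                    100
11        92      home     282  Airport                   -190
sort by amount descending:
    payments   purpose  amount   branch  payments_minus_amount
8         39      auto     423  Airport                   -384
11        92      home     282  Airport                   -190
4        106   student     215  Airport                   -109
10       118  personal      18     Main                    100
take first 3 rows:
    payments  purpose  amount   branch  payments_minus_amount
8         39     auto     423  Airport                   -384
11        92     home     282  Airport                   -190
4        106  student     215  Airport                   -109
add column scaled = t['payments_minus_amount'] * 5:
    payments  purpose  amount   branch  payments_minus_amount  scaled
8         39     auto     423  Airport                   -384   -1920
11        92     home     282  Airport                   -190    -950
4        106  student     215  Airport                   -109    -545

-950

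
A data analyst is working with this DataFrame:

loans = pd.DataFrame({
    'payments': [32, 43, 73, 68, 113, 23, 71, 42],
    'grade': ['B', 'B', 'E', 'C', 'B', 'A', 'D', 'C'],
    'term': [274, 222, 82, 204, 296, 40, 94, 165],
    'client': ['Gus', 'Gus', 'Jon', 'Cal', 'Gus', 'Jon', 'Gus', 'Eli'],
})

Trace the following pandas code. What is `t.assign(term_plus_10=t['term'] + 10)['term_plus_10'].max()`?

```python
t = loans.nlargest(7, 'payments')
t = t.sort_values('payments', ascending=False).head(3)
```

take 7 rows with largest payments:
   payments grade  term client
4       113     B   296    Gus
2        73     E    82    Jon
6        71     D    94    Gus
3        68     C   204    Cal
1        43     B   222    Gus
7        42     C   165    Eli
0        32     B   274    Gus
sort by payments descending:
   payments grade  term client
4       113     B   296    Gus
2        73     E    82    Jon
6        71     D    94    Gus
3        68     C   204    Cal
1        43     B   222    Gus
7        42     C   165    Eli
0        32     B   274    Gus
take first 3 rows:
   payments grade  term client
4       113     B   296    Gus
2        73     E    82    Jon
6        71     D    94    Gus
add column term_plus_10 = t['term'] + 10:
   payments grade  term client  term_plus_10
4       113     B   296    Gus           306
2        73     E    82    Jon            92
6        71     D    94    Gus           104
Taking the max of column 'term_plus_10' gives 306.

306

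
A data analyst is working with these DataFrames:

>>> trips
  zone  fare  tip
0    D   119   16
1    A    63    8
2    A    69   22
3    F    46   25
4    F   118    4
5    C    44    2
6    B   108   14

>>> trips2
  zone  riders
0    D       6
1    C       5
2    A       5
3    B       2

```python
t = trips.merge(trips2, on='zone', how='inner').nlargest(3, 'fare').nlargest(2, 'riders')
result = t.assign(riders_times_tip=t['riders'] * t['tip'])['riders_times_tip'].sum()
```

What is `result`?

206

merge on 'zone' (how='inner') → 5 rows:
  zone  fare  tip  riders
0    D   119   16       6
1    A    63    8       5
2    A    69   22       5
3    C    44    2       5
4    B   108   14       2
take 3 rows with largest fare:
  zone  fare  tip  riders
0    D   119   16       6
4    B   108   14       2
2    A    69   22       5
take 2 rows with largest riders:
  zone  fare  tip  riders
0    D   119   16       6
2    A    69   22       5
add column riders_times_tip = t['riders'] * t['tip']:
  zone  fare  tip  riders  riders_times_tip
0    D   119   16       6                96
2    A    69   22       5               110
Finally, sum of column 'riders_times_tip' = 206.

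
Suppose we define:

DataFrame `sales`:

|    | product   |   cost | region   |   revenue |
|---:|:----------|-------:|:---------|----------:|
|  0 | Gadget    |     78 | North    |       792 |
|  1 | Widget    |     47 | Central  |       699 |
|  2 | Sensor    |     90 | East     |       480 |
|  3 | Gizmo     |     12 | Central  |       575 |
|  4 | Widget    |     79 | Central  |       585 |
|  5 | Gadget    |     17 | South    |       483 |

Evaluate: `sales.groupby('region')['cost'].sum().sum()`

group by region, sum of cost:
region
Central    138
East        90
North       78
South       17
Name: cost, dtype: int64

323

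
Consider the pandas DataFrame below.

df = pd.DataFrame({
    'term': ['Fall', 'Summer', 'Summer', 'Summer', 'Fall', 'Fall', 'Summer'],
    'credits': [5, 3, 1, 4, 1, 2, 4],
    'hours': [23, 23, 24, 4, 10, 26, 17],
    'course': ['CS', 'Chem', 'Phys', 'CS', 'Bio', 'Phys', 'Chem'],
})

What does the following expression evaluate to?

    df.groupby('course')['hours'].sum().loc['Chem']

40

group by course, sum of hours:
course
Bio     10
CS      27
Chem    40
Phys    50
Name: hours, dtype: int64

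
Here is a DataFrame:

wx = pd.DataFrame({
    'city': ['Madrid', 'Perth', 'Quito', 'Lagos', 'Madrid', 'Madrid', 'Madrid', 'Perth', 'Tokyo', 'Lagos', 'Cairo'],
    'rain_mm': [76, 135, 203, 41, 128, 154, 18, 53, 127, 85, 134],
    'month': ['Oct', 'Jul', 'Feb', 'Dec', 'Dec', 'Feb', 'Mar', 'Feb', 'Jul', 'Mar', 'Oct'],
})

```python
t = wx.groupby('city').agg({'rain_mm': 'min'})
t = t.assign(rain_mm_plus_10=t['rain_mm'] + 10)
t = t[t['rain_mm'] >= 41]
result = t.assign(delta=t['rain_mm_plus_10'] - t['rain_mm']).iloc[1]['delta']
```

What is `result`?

group by city, min of rain_mm:
        rain_mm
city           
Cairo       134
Lagos        41
Madrid       18
Perth        53
Quito       203
Tokyo       127
add column rain_mm_plus_10 = t['rain_mm'] + 10:
        rain_mm  rain_mm_plus_10
city                            
Cairo       134              144
Lagos        41               51
Madrid       18               28
Perth        53               63
Quito       203              213
Tokyo       127              137
filter rows where rain_mm >= 41:
       rain_mm  rain_mm_plus_10
city                           
Cairo      134              144
Lagos       41               51
Perth       53               63
Quito      203              213
Tokyo      127              137
add column delta = t['rain_mm_plus_10'] - t['rain_mm']:
       rain_mm  rain_mm_plus_10  delta
city                                  
Cairo      134              144     10
Lagos       41               51     10
Perth       53               63     10
Quito      203              213     10
Tokyo      127              137     10
So iloc[1]['delta'] = 10.

10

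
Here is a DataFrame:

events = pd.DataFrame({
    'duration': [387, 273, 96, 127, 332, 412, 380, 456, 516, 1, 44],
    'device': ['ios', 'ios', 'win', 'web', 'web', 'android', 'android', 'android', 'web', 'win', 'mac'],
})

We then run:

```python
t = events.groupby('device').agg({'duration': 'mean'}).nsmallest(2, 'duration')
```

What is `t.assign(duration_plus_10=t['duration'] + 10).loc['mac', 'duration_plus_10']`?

group by device, mean of duration:
         duration
device           
android     416.0
ios         330.0
mac          44.0
web         325.0
win          48.5
take 2 rows with smallest duration:
        duration
device          
mac         44.0
win         48.5
add column duration_plus_10 = t['duration'] + 10:
        duration  duration_plus_10
device                            
mac         44.0              54.0
win         48.5              58.5
So loc['mac', 'duration_plus_10'] = 54.0.

54.0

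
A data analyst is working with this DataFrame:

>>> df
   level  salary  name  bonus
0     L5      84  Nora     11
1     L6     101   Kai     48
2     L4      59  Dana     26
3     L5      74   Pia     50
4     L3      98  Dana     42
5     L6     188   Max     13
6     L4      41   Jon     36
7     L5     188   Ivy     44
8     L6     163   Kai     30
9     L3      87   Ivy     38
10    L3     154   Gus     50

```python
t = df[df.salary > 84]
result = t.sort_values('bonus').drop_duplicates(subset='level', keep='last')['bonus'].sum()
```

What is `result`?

142

filter rows where salary > 84:
   level  salary  name  bonus
1     L6     101   Kai     48
4     L3      98  Dana     42
5     L6     188   Max     13
7     L5     188   Ivy     44
8     L6     163   Kai     30
9     L3      87   Ivy     38
10    L3     154   Gus     50
sort by bonus:
   level  salary  name  bonus
5     L6     188   Max     13
8     L6     163   Kai     30
9     L3      87   Ivy     38
4     L3      98  Dana     42
7     L5     188   Ivy     44
1     L6     101   Kai     48
10    L3     154   Gus     50
drop duplicate level (keep=last):
   level  salary name  bonus
7     L5     188  Ivy     44
1     L6     101  Kai     48
10    L3     154  Gus     50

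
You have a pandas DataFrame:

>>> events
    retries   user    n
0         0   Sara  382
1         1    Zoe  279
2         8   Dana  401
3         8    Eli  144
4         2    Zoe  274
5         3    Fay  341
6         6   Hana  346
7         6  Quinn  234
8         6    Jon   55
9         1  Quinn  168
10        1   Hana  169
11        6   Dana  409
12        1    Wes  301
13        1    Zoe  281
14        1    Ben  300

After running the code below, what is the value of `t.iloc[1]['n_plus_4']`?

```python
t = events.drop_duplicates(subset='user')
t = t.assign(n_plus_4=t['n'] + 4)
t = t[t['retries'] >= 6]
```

148

drop duplicate user (keep=first):
    retries   user    n
0         0   Sara  382
1         1    Zoe  279
2         8   Dana  401
3         8    Eli  144
5         3    Fay  341
6         6   Hana  346
7         6  Quinn  234
8         6    Jon   55
12        1    Wes  301
14        1    Ben  300
add column n_plus_4 = t['n'] + 4:
    retries   user    n  n_plus_4
0         0   Sara  382       386
1         1    Zoe  279       283
2         8   Dana  401       405
3         8    Eli  144       148
5         3    Fay  341       345
6         6   Hana  346       350
7         6  Quinn  234       238
8         6    Jon   55        59
12        1    Wes  301       305
14        1    Ben  300       304
filter rows where retries >= 6:
   retries   user    n  n_plus_4
2        8   Dana  401       405
3        8    Eli  144       148
6        6   Hana  346       350
7        6  Quinn  234       238
8        6    Jon   55        59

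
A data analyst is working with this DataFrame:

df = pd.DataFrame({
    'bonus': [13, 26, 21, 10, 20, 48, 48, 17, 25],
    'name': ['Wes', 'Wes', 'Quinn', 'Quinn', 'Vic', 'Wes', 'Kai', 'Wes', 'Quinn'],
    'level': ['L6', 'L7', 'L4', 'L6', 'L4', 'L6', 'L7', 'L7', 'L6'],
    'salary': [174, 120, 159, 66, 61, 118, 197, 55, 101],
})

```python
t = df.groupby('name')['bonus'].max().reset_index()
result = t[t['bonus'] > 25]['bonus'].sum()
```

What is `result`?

group by name, max of bonus:
name
Kai      48
Quinn    25
Vic      20
Wes      48
Name: bonus, dtype: int64
reset_index():
    name  bonus
0    Kai     48
1  Quinn     25
2    Vic     20
3    Wes     48
filter rows where bonus > 25:
  name  bonus
0  Kai     48
3  Wes     48
The sum of column 'bonus' is 96.

96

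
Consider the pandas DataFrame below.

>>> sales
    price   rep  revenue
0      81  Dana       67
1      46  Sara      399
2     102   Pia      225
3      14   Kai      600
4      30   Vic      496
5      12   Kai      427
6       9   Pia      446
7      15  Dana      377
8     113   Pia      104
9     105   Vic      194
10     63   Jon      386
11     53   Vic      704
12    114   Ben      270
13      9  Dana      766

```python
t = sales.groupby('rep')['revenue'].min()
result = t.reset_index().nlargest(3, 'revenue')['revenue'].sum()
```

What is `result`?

group by rep, min of revenue:
rep
Ben     270
Dana     67
Jon     386
Kai     427
Pia     104
Sara    399
Vic     194
Name: revenue, dtype: int64
reset_index():
    rep  revenue
0   Ben      270
1  Dana       67
2   Jon      386
3   Kai      427
4   Pia      104
5  Sara      399
6   Vic      194
take 3 rows with largest revenue:
    rep  revenue
3   Kai      427
5  Sara      399
2   Jon      386
Taking the sum of column 'revenue' gives 1212.

1212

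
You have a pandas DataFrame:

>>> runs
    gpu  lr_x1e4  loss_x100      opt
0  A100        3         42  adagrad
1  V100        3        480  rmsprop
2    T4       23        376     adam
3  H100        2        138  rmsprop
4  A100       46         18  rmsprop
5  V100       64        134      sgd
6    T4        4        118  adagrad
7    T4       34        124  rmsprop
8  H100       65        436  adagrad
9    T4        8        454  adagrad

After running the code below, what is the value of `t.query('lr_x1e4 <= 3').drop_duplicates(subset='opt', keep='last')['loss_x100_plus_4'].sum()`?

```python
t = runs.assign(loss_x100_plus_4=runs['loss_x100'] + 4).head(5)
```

add column loss_x100_plus_4 = runs['loss_x100'] + 4:
    gpu  lr_x1e4  loss_x100      opt  loss_x100_plus_4
0  A100        3         42  adagrad                46
1  V100        3        480  rmsprop               484
2    T4       23        376     adam               380
3  H100        2        138  rmsprop               142
4  A100       46         18  rmsprop                22
5  V100       64        134      sgd               138
6    T4        4        118  adagrad               122
7    T4       34        124  rmsprop               128
8  H100       65        436  adagrad               440
9    T4        8        454  adagrad               458
take first 5 rows:
    gpu  lr_x1e4  loss_x100      opt  loss_x100_plus_4
0  A100        3         42  adagrad                46
1  V100        3        480  rmsprop               484
2    T4       23        376     adam               380
3  H100        2        138  rmsprop               142
4  A100       46         18  rmsprop                22
filter rows where lr_x1e4 <= 3:
    gpu  lr_x1e4  loss_x100      opt  loss_x100_plus_4
0  A100        3         42  adagrad                46
1  V100        3        480  rmsprop               484
3  H100        2        138  rmsprop               142
drop duplicate opt (keep=last):
    gpu  lr_x1e4  loss_x100      opt  loss_x100_plus_4
0  A100        3         42  adagrad                46
3  H100        2        138  rmsprop               142
sum of column 'loss_x100_plus_4' → 188

188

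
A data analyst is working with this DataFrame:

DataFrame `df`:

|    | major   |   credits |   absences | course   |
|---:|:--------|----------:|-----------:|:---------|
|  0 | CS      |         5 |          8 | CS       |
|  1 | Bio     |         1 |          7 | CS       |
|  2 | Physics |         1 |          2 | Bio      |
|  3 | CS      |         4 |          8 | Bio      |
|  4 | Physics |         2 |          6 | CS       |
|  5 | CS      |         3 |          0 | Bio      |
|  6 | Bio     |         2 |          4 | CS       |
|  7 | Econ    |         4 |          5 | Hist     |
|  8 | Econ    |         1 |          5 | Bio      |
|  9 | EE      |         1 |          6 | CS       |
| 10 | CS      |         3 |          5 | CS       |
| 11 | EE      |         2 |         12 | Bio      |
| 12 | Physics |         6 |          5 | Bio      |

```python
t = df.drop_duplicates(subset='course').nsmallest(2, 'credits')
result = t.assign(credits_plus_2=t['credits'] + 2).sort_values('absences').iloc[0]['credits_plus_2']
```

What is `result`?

drop duplicate course (keep=first):
     major  credits  absences course
0       CS        5         8     CS
2  Physics        1         2    Bio
7     Econ        4         5   Hist
take 2 rows with smallest credits:
     major  credits  absences course
2  Physics        1         2    Bio
7     Econ        4         5   Hist
add column credits_plus_2 = t['credits'] + 2:
     major  credits  absences course  credits_plus_2
2  Physics        1         2    Bio               3
7     Econ        4         5   Hist               6
sort by absences:
     major  credits  absences course  credits_plus_2
2  Physics        1         2    Bio               3
7     Econ        4         5   Hist               6
value at position 0, column 'credits_plus_2' → 3

3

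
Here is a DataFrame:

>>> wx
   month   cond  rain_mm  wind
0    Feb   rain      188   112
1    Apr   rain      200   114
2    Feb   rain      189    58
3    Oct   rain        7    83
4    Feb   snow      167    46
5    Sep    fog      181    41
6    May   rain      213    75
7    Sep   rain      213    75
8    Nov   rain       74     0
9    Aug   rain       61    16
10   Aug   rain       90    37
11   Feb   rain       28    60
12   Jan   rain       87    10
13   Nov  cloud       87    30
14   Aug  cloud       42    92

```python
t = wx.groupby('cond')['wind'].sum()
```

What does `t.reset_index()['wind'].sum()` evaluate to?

group by cond, sum of wind:
cond
cloud    122
fog       41
rain     640
snow      46
Name: wind, dtype: int64
reset_index():
    cond  wind
0  cloud   122
1    fog    41
2   rain   640
3   snow    46

849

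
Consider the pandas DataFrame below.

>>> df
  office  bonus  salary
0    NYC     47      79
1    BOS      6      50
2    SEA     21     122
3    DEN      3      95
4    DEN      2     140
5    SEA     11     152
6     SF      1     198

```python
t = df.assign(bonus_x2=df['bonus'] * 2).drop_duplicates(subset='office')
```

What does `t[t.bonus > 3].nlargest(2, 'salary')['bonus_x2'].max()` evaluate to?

add column bonus_x2 = df['bonus'] * 2:
  office  bonus  salary  bonus_x2
0    NYC     47      79        94
1    BOS      6      50        12
2    SEA     21     122        42
3    DEN      3      95         6
4    DEN      2     140         4
5    SEA     11     152        22
6     SF      1     198         2
drop duplicate office (keep=first):
  office  bonus  salary  bonus_x2
0    NYC     47      79        94
1    BOS      6      50        12
2    SEA     21     122        42
3    DEN      3      95         6
6     SF      1     198         2
filter rows where bonus > 3:
  office  bonus  salary  bonus_x2
0    NYC     47      79        94
1    BOS      6      50        12
2    SEA     21     122        42
take 2 rows with largest salary:
  office  bonus  salary  bonus_x2
2    SEA     21     122        42
0    NYC     47      79        94
Hence 94.

94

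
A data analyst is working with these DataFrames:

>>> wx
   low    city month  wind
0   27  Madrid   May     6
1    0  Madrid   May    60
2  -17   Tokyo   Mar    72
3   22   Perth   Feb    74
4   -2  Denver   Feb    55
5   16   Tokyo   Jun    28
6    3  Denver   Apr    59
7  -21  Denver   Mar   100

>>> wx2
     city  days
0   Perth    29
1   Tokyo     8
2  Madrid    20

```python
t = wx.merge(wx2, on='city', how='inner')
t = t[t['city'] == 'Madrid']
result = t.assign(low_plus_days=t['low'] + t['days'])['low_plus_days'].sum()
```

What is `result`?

67

merge on 'city' (how='inner') → 5 rows:
   low    city month  wind  days
0   27  Madrid   May     6    20
1    0  Madrid   May    60    20
2  -17   Tokyo   Mar    72     8
3   22   Perth   Feb    74    29
4   16   Tokyo   Jun    28     8
filter rows where city == 'Madrid':
   low    city month  wind  days
0   27  Madrid   May     6    20
1    0  Madrid   May    60    20
add column low_plus_days = t['low'] + t['days']:
   low    city month  wind  days  low_plus_days
0   27  Madrid   May     6    20             47
1    0  Madrid   May    60    20             20
Reading off the sum of column 'low_plus_days', we get 67.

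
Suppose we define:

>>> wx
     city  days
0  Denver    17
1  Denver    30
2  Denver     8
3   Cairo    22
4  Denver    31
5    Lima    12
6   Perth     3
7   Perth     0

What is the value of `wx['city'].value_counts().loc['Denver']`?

value_counts of city:
city
Denver    4
Perth     2
Cairo     1
Lima      1
Name: count, dtype: int64
Hence 4.

4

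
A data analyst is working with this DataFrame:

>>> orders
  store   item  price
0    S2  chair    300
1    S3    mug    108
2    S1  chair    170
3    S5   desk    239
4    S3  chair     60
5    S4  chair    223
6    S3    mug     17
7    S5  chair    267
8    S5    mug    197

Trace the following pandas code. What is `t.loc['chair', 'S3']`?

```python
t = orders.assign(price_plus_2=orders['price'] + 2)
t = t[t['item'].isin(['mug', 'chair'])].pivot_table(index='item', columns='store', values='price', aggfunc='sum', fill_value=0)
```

60

add column price_plus_2 = orders['price'] + 2:
  store   item  price  price_plus_2
0    S2  chair    300           302
1    S3    mug    108           110
2    S1  chair    170           172
3    S5   desk    239           241
4    S3  chair     60            62
5    S4  chair    223           225
6    S3    mug     17            19
7    S5  chair    267           269
8    S5    mug    197           199
filter rows where item in ['mug', 'chair']:
  store   item  price  price_plus_2
0    S2  chair    300           302
1    S3    mug    108           110
2    S1  chair    170           172
4    S3  chair     60            62
5    S4  chair    223           225
6    S3    mug     17            19
7    S5  chair    267           269
8    S5    mug    197           199
pivot: rows=item, cols=store, sum(price):
store   S1   S2   S3   S4   S5
item                          
chair  170  300   60  223  267
mug      0    0  125    0  197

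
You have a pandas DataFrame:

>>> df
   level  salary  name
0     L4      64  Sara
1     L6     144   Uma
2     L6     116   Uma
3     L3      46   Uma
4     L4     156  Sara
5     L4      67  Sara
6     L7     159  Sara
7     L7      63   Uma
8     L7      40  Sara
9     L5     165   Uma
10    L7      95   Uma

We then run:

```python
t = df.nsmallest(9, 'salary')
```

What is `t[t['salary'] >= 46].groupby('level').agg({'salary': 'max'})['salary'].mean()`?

take 9 rows with smallest salary:
   level  salary  name
8     L7      40  Sara
3     L3      46   Uma
7     L7      63   Uma
0     L4      64  Sara
5     L4      67  Sara
10    L7      95   Uma
2     L6     116   Uma
1     L6     144   Uma
4     L4     156  Sara
filter rows where salary >= 46:
   level  salary  name
3     L3      46   Uma
7     L7      63   Uma
0     L4      64  Sara
5     L4      67  Sara
10    L7      95   Uma
2     L6     116   Uma
1     L6     144   Uma
4     L4     156  Sara
group by level, max of salary:
       salary
level        
L3         46
L4        156
L6        144
L7         95
mean of column 'salary' → 110.25

110.25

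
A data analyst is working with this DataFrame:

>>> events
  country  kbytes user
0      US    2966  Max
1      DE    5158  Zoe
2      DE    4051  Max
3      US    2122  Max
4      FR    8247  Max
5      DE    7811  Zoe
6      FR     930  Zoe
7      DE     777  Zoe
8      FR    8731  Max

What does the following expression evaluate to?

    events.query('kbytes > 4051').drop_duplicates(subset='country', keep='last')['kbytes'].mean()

8271.0

filter rows where kbytes > 4051:
  country  kbytes user
1      DE    5158  Zoe
4      FR    8247  Max
5      DE    7811  Zoe
8      FR    8731  Max
drop duplicate country (keep=last):
  country  kbytes user
5      DE    7811  Zoe
8      FR    8731  Max
Taking the mean of column 'kbytes' gives 8271.0.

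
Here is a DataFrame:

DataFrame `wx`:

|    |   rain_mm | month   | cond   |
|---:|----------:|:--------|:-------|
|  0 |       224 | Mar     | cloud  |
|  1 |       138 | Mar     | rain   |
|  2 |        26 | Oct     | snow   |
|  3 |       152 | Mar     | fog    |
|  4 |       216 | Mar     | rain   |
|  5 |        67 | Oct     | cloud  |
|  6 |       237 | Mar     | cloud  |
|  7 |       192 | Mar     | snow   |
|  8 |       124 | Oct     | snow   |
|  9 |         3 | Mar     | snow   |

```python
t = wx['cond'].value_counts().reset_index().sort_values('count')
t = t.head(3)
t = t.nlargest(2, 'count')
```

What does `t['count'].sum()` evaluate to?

5

value_counts of cond:
cond
snow     4
cloud    3
rain     2
fog      1
Name: count, dtype: int64
reset_index():
    cond  count
0   snow      4
1  cloud      3
2   rain      2
3    fog      1
sort by count:
    cond  count
3    fog      1
2   rain      2
1  cloud      3
0   snow      4
take first 3 rows:
    cond  count
3    fog      1
2   rain      2
1  cloud      3
take 2 rows with largest count:
    cond  count
1  cloud      3
2   rain      2
Finally, sum of column 'count' = 5.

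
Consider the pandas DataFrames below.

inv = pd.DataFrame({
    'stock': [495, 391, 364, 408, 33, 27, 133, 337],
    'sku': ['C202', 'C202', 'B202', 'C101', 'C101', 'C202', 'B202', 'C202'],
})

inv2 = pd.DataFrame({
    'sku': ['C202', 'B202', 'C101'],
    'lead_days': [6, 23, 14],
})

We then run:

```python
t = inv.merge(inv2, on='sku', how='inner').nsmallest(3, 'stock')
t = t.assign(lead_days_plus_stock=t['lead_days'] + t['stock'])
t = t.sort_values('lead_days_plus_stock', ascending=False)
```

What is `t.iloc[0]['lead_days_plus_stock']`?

156

merge on 'sku' (how='inner') → 8 rows:
   stock   sku  lead_days
0    495  C202          6
1    391  C202          6
2    364  B202         23
3    408  C101         14
4     33  C101         14
5     27  C202          6
6    133  B202         23
7    337  C202          6
take 3 rows with smallest stock:
   stock   sku  lead_days
5     27  C202          6
4     33  C101         14
6    133  B202         23
add column lead_days_plus_stock = t['lead_days'] + t['stock']:
   stock   sku  lead_days  lead_days_plus_stock
5     27  C202          6                    33
4     33  C101         14                    47
6    133  B202         23                   156
sort by lead_days_plus_stock descending:
   stock   sku  lead_days  lead_days_plus_stock
6    133  B202         23                   156
4     33  C101         14                    47
5     27  C202          6                    33
Reading off the value at position 0, column 'lead_days_plus_stock', we get 156.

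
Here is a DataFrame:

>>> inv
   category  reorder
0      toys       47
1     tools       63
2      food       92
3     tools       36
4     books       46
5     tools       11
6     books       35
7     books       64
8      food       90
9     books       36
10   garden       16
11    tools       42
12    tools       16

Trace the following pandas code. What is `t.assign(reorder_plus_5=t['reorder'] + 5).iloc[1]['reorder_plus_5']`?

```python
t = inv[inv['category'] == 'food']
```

95

filter rows where category == 'food':
  category  reorder
2     food       92
8     food       90
add column reorder_plus_5 = t['reorder'] + 5:
  category  reorder  reorder_plus_5
2     food       92              97
8     food       90              95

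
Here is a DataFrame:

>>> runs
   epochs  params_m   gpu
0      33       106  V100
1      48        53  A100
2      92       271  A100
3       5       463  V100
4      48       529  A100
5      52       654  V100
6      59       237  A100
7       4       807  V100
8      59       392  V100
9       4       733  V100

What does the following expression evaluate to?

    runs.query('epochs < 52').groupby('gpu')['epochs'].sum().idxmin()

filter rows where epochs < 52:
   epochs  params_m   gpu
0      33       106  V100
1      48        53  A100
3       5       463  V100
4      48       529  A100
7       4       807  V100
9       4       733  V100
group by gpu, sum of epochs:
gpu
A100    96
V100    46
Name: epochs, dtype: int64

V100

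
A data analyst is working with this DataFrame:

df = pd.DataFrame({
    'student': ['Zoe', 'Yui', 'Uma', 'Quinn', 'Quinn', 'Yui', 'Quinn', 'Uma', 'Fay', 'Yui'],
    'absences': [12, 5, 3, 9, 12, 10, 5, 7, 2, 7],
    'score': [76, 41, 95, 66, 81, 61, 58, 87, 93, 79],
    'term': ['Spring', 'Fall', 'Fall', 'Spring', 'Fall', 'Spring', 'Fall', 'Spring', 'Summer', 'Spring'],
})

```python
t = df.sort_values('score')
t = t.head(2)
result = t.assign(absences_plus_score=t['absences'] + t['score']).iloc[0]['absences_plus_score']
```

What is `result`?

sort by score:
  student  absences  score    term
1     Yui         5     41    Fall
6   Quinn         5     58    Fall
5     Yui        10     61  Spring
3   Quinn         9     66  Spring
0     Zoe        12     76  Spring
9     Yui         7     79  Spring
4   Quinn        12     81    Fall
7     Uma         7     87  Spring
8     Fay         2     93  Summer
2     Uma         3     95    Fall
take first 2 rows:
  student  absences  score  term
1     Yui         5     41  Fall
6   Quinn         5     58  Fall
add column absences_plus_score = t['absences'] + t['score']:
  student  absences  score  term  absences_plus_score
1     Yui         5     41  Fall                   46
6   Quinn         5     58  Fall                   63
Reading off the value at position 0, column 'absences_plus_score', we get 46.

46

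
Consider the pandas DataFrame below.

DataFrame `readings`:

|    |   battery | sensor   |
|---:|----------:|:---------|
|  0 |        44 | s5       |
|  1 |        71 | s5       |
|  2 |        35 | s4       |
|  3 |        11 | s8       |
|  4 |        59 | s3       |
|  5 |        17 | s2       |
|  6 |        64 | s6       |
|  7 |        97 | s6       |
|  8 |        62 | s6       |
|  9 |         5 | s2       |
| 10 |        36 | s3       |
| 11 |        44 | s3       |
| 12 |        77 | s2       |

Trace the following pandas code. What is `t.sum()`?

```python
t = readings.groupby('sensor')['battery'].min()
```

193

group by sensor, min of battery:
sensor
s2     5
s3    36
s4    35
s5    44
s6    62
s8    11
Name: battery, dtype: int64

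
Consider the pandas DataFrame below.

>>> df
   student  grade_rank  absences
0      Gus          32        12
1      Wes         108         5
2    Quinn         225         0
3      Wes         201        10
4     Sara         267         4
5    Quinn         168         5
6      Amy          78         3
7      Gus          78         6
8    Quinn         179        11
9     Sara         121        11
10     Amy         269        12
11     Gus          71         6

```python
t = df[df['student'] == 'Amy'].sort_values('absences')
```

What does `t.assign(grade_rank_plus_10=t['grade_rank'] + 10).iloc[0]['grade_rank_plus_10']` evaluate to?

88

filter rows where student == 'Amy':
   student  grade_rank  absences
6      Amy          78         3
10     Amy         269        12
sort by absences:
   student  grade_rank  absences
6      Amy          78         3
10     Amy         269        12
add column grade_rank_plus_10 = t['grade_rank'] + 10:
   student  grade_rank  absences  grade_rank_plus_10
6      Amy          78         3                  88
10     Amy         269        12                 279
Taking the value at position 0, column 'grade_rank_plus_10' gives 88.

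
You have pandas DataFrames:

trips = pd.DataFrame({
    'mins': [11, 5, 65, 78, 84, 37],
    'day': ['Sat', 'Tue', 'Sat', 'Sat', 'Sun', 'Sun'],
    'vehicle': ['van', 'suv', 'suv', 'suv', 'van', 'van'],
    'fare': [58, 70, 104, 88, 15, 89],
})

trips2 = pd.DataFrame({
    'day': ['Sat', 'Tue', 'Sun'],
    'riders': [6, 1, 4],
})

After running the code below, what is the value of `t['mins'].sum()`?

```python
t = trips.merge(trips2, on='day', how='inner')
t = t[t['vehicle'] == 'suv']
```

merge on 'day' (how='inner') → 6 rows:
   mins  day vehicle  fare  riders
0    11  Sat     van    58       6
1     5  Tue     suv    70       1
2    65  Sat     suv   104       6
3    78  Sat     suv    88       6
4    84  Sun     van    15       4
5    37  Sun     van    89       4
filter rows where vehicle == 'suv':
   mins  day vehicle  fare  riders
1     5  Tue     suv    70       1
2    65  Sat     suv   104       6
3    78  Sat     suv    88       6
The sum of column 'mins' is 148.

148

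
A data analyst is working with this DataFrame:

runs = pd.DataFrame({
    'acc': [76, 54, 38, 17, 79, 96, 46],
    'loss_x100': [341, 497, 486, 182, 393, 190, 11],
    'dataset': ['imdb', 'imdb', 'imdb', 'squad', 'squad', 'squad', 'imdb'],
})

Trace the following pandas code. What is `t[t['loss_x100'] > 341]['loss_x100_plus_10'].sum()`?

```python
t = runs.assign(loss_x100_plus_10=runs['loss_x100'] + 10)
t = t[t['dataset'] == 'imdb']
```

add column loss_x100_plus_10 = runs['loss_x100'] + 10:
   acc  loss_x100 dataset  loss_x100_plus_10
0   76        341    imdb                351
1   54        497    imdb                507
2   38        486    imdb                496
3   17        182   squad                192
4   79        393   squad                403
5   96        190   squad                200
6   46         11    imdb                 21
filter rows where dataset == 'imdb':
   acc  loss_x100 dataset  loss_x100_plus_10
0   76        341    imdb                351
1   54        497    imdb                507
2   38        486    imdb                496
6   46         11    imdb                 21
filter rows where loss_x100 > 341:
   acc  loss_x100 dataset  loss_x100_plus_10
1   54        497    imdb                507
2   38        486    imdb                496

1003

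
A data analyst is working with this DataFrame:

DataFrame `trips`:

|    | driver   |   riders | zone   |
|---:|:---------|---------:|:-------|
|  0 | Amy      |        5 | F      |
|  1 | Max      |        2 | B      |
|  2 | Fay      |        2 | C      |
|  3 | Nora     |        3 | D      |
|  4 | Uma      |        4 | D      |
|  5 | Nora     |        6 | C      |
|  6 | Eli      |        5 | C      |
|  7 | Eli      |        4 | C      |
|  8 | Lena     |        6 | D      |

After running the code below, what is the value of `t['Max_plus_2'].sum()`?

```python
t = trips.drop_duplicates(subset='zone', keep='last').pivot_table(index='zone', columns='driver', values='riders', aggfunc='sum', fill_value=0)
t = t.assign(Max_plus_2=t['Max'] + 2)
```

drop duplicate zone (keep=last):
  driver  riders zone
0    Amy       5    F
1    Max       2    B
7    Eli       4    C
8   Lena       6    D
pivot: rows=zone, cols=driver, sum(riders):
driver  Amy  Eli  Lena  Max
zone                       
B         0    0     0    2
C         0    4     0    0
D         0    0     6    0
F         5    0     0    0
add column Max_plus_2 = t['Max'] + 2:
driver  Amy  Eli  Lena  Max  Max_plus_2
zone                                   
B         0    0     0    2           4
C         0    4     0    0           2
D         0    0     6    0           2
F         5    0     0    0           2
Hence 10.

10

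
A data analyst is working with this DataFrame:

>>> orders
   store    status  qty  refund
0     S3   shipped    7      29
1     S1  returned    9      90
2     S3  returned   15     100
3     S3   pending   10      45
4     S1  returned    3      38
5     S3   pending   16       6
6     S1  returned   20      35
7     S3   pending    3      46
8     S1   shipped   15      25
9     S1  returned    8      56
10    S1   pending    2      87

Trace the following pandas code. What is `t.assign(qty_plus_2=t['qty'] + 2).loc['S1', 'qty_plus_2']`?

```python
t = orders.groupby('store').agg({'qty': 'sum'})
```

group by store, sum of qty:
       qty
store     
S1      57
S3      51
add column qty_plus_2 = t['qty'] + 2:
       qty  qty_plus_2
store                 
S1      57          59
S3      51          53
The value at row 'S1', column 'qty_plus_2' is 59.

59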